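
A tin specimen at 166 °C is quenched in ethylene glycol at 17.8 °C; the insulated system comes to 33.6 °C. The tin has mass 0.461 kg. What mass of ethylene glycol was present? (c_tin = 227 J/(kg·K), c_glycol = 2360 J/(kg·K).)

m ≈ 0.372 kg

Taking heat into each body as positive, Σ m c ΔT = 0:
0.461·227·(33.6 − 166) + m·2360·(33.6 − 17.8) = 0
37288 m = 13855
m = 13855/37288 ≈ 0.3716 kg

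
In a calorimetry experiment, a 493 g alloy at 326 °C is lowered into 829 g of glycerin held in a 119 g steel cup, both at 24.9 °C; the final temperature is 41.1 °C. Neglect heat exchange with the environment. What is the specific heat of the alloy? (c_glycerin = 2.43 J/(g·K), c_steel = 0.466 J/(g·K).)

Heat gained plus heat lost sum to zero:
493×c×(41.1 − 326) + 829×2.43×(41.1 − 24.9) + 119×0.466×(41.1 − 24.9) = 0
-140456 c = -33533
c = -33533/-140456 ≈ 0.2387 J/(g·K)

c ≈ 0.239 J/(g·K)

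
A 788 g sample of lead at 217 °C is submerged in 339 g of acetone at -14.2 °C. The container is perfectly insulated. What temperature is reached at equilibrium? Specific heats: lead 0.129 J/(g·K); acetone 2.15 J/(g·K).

T_f ≈ 14.1 °C

T_f = Σ m_i c_i T_i / Σ m_i c_i:
T_f = (101.65*217 + 728.85*(-14.2)) / (101.65 + 728.85)
    = 11709 / 830.5 ≈ 14.10 °C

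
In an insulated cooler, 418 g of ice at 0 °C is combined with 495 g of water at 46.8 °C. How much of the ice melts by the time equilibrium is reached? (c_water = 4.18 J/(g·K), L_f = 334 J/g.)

m_melted ≈ 290 g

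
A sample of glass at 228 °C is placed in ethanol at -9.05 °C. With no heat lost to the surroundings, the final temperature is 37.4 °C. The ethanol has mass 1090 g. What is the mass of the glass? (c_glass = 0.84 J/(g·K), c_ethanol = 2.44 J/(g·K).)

m ≈ 772 g

Heat lost by the glass = heat gained by the ethanol:
m·0.84·(228 − 37.4) = 1090·2.44·(37.4 − (-9.05))
160.1 m = 123538  ⇒  m ≈ 771.6 g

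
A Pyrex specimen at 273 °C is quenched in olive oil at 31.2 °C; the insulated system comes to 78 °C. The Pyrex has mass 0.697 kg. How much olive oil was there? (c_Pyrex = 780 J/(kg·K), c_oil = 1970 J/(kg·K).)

m ≈ 1.15 kg

Let T be the final temperature. ΣQ_i = 0:
0.697·780·(78 − 273) + m·1970·(78 − 31.2) = 0
92196 m = 106014
m = 106014/92196 ≈ 1.15 kg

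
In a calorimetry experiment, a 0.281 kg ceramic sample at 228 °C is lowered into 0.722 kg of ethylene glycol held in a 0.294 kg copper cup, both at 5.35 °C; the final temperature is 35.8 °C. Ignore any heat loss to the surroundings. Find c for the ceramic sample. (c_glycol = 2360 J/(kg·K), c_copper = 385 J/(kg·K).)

c ≈ 1020 J/(kg·K)

Net heat exchanged in the isolated system is zero:
0.281·c·(35.8 − 228) + 0.722·2360·(35.8 − 5.35) + 0.294·385·(35.8 − 5.35) = 0
-54.01 c = -55331
c = -55331/-54.01 ≈ 1024 J/(kg·K)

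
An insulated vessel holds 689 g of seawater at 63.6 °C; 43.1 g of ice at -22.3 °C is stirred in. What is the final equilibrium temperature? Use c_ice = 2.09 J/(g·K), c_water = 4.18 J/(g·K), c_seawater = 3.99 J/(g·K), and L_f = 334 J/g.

T_f ≈ 54.1 °C

Energy conservation, ΣQ = 0:
warm ice to 0 °C: 43.1×2.09×(0 − (-22.3)) = 2008.8
  fusion: m_ice L_f = 43.1×334 = 14395
  warm the meltwater: 180.16 T
  seawater: 2749.1(T − 63.6)
2929.3 T = 174843 − 16404 = 158439
T ≈ 54.09 °C. Since T > 0 °C, the all-ice-melts assumption holds.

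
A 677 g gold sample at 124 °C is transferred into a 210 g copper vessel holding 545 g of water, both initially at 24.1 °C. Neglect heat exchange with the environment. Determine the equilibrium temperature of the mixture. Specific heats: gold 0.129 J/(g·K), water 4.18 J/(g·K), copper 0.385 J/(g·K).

Setting the total heat transfer to zero:
677×0.129×(T − 124) + 545×4.18×(T − 24.1) + 210×0.385×(T − 24.1) = 0
(87.33 + 2278.1 + 80.85) T = 87.33×124 + 2278.1×24.1 + 80.85×24.1
T = 67680 / 2446.3 = 27.7 °C

T_f ≈ 27.7 °C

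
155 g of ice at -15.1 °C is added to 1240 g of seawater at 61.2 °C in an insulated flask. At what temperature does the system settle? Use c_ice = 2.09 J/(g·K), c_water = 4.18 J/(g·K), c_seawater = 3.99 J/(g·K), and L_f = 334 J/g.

Let T be the final temperature. ΣQ_i = 0:
ice -15.1→0 °C: 155×2.09×15.1 = 4891.6
  latent heat to melt: 155×334 = 51770
  meltwater 0→T: 155×4.18×T = 647.9 T
  seawater: 4947.6(T − 61.2)
5595.5 T = 302793 − 56662 = 246131
T ≈ 43.99 °C — above 0 °C, consistent with complete melting.

T_f ≈ 44.0 °C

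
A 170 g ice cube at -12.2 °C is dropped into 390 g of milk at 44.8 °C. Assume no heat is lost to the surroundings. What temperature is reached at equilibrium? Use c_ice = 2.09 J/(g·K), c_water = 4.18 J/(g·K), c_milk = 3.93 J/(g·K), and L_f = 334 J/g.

Energy balance with sensible and latent terms:
warm ice to 0 °C: 170×2.09×(0 − (-12.2)) = 4334.7
  latent heat to melt: 170×334 = 56780
  warm the meltwater: 710.6 T
  milk: 1532.7(T − 44.8)
2243.3 T = 68665 − 61115 = 7550.3
T ≈ 3.37 °C — above 0 °C, consistent with complete melting.

T_f ≈ 3.4 °C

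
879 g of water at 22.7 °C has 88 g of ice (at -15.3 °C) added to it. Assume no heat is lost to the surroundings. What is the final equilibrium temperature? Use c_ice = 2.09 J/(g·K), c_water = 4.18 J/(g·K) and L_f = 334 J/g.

T_f ≈ 12.7 °C

Net heat exchanged in the isolated system is zero:
ice -15.3→0 °C: 88×2.09×15.3 = 2814; melt ice: 88×334 = 29392; warm the meltwater: 367.84 T; water cools: 879×4.18×(T − 22.7) = 3674.2(T − 22.7)
4042.1 T = 83405 − 32206 = 51199
T ≈ 12.67 °C — above 0 °C, consistent with complete melting.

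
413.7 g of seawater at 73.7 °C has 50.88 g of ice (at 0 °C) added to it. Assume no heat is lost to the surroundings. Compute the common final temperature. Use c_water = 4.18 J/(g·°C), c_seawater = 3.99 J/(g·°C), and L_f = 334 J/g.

T_f ≈ 56.2 °C

Energy conservation, ΣQ = 0:
fusion: m_ice L_f = 50.88·334 = 16994; meltwater 0→T: 50.88·4.18·T = 212.68 T; seawater cools: 413.7·3.99·(T − 73.7) = 1650.7(T − 73.7)
1863.3 T = 121654 − 16994 = 104660
T ≈ 56.17 °C (positive, so assuming full melt was valid).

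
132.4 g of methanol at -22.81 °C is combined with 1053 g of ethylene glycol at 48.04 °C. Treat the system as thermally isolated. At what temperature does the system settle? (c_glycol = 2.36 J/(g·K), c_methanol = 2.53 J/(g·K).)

T_f ≈ 39.6 °C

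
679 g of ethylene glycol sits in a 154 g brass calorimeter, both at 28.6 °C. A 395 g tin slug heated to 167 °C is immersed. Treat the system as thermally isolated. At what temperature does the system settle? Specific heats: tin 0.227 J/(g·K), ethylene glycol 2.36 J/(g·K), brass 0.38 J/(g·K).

T_f ≈ 35.7 °C

Taking heat into each body as positive, Σ m c ΔT = 0:
395*0.227*(T − 167) + 679*2.36*(T − 28.6) + 154*0.38*(T − 28.6) = 0
89.67(T − 167) + 1602.4(T − 28.6) + 58.52(T − 28.6) = 0
(89.67 + 1602.4 + 58.52) T = 89.67*167 + 1602.4*28.6 + 58.52*28.6
T = 62478/1750.6 ≈ 35.69 °C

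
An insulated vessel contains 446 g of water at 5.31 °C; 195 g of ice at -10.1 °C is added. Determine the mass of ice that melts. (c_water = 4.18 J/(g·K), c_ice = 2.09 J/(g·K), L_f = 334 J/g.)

m_melted ≈ 17.3 g

Heat available from the water dropping to 0 °C: 446×4.18×5.31 = 9899.3 J.
Of that, 195×2.09×10.1 = 4116.3 J goes to bring the ice to 0 °C, leaving 5783.1 J.
Melting all 195 g of ice would need 195×334 = 65130 J.
Since 5783.1 < 65130 J, not all the ice melts; equilibrium is at 0 °C.
Mass melted = 5783.1/334 ≈ 17.31 g.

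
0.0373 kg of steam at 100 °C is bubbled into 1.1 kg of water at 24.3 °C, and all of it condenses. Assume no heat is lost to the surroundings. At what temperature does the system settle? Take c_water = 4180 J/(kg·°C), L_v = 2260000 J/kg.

T_f ≈ 44.5 °C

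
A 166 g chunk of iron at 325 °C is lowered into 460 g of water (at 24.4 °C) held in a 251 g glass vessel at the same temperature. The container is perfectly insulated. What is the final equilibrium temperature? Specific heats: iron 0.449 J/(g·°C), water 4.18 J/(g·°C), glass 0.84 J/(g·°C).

T_f ≈ 34.5 °C

Setting the total heat transfer to zero:
166*0.449*(T − 325) + 460*4.18*(T − 24.4) + 251*0.84*(T − 24.4) = 0
74.53(T − 325) + 1922.8(T − 24.4) + 210.84(T − 24.4) = 0
(74.53 + 1922.8 + 210.84) T = 74.53*325 + 1922.8*24.4 + 210.84*24.4
T = 76284/2208.2 ≈ 34.55 °C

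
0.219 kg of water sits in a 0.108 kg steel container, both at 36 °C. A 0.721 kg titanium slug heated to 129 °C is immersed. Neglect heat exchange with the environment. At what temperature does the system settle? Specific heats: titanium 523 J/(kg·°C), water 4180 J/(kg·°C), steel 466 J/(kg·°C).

Let T be the final temperature. ΣQ_i = 0:
0.721×523×(T − 129) + 0.219×4180×(T − 36) + 0.108×466×(T − 36) = 0
(377.08 + 915.42 + 50.33) T = 377.08×129 + 915.42×36 + 50.33×36
T = 83411 / 1342.8 = 62.1 °C

T_f ≈ 62.1 °C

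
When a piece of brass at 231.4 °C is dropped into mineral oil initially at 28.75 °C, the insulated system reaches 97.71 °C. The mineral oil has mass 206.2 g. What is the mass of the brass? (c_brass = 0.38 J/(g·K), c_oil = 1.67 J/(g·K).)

m ≈ 467 g

|Q_brass| = |Q_oil|:
m×0.38×(231.4 − 97.71) = 206.2×1.67×(97.71 − 28.75)
50.8 m = 23747  ⇒  m ≈ 467.4 g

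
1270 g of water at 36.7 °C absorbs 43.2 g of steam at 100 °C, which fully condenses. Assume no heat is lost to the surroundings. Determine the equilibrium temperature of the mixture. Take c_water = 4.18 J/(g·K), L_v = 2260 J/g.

T_f ≈ 56.6 °C

Net heat exchanged in the isolated system is zero:
steam→water at 100 °C releases m L_v = 43.2×2260 = 97632; condensate cools 100→T: 43.2×4.18×(T − 100) = 180.58(T − 100); original water: 5308.6(T − 36.7)
5489.2 T = 97632 + 18058 + 194826 = 310515
T ≈ 56.57 °C — below 100 °C, confirming all the steam condensed.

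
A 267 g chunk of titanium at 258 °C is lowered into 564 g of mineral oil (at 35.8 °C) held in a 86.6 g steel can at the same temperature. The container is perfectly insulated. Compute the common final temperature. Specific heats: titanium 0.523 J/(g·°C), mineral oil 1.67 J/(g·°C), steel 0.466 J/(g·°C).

T_f ≈ 63.5 °C

Conservation of energy gives ΣQ = 0:
267×0.523×(T − 258) + 564×1.67×(T − 35.8) + 86.6×0.466×(T − 35.8) = 0
1121.9 T = 71191
T ≈ 63.46 °C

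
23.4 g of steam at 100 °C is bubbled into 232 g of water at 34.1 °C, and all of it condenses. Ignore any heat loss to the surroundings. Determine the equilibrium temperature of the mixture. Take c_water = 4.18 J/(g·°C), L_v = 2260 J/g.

Taking heat into each body as positive, Σ m c ΔT = 0:
latent heat released on condensation: 23.4×2260 = 52884; condensed water 100 °C→T: 97.81(T − 100); water warms: 232×4.18×(T − 34.1) = 969.76(T − 34.1)
1067.6 T = 52884 + 9781.2 + 33069 = 95734
T ≈ 89.67 °C — below 100 °C, confirming all the steam condensed.

T_f ≈ 89.7 °C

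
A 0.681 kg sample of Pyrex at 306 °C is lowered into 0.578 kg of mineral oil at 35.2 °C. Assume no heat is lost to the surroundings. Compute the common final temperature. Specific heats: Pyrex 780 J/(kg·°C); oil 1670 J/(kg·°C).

T_f ≈ 131.3 °C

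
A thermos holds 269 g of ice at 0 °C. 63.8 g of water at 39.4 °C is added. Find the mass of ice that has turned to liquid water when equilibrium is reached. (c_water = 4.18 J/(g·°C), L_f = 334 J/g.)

m_melted ≈ 31.5 g

Heat available from the water dropping to 0 °C: 63.8·4.18·39.4 = 10507 J.
Fully melting the ice requires m_ice L_f = 269·334 = 89846 J.
That's not enough to melt it all — equilibrium is at 0 °C with ice remaining.
m_melted·334 = 10507  ⇒  m_melted ≈ 31.46 g.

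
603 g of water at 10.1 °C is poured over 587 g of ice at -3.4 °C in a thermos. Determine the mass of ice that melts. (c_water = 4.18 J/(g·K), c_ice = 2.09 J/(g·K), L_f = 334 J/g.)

Heat available from the water dropping to 0 °C: 603×4.18×10.1 = 25457 J.
Warming the ice to 0 °C takes 587×2.09×3.4 = 4171.2 J, leaving 21286 J for melting.
Fully melting the ice requires m_ice L_f = 587×334 = 196058 J.
That's not enough to melt it all — equilibrium is at 0 °C with ice remaining.
Mass melted = 21286/334 ≈ 63.73 g.

m_melted ≈ 63.7 g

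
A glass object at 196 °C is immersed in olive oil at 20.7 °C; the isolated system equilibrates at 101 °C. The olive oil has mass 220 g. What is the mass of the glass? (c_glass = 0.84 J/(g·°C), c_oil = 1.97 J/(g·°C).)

m ≈ 436 g

Heat lost by the glass = heat gained by the oil:
m·0.84·(196 − 101) = 220·1.97·(101 − 20.7)
79.8 m = 34802  ⇒  m ≈ 436.1 g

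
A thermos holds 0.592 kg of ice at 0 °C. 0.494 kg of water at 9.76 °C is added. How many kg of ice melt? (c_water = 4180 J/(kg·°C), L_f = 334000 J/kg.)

m_melted ≈ 0.0603 kg

Water can give up m c ΔT = 0.494×4180×9.76 = 20154 J before reaching 0 °C.
Fully melting the ice requires m_ice L_f = 0.592×334000 = 197728 J.
20154 J < 197728 J, so only part of the ice melts and the system sits at 0 °C.
m_melt = 20154 / L_f = 0.06034 kg.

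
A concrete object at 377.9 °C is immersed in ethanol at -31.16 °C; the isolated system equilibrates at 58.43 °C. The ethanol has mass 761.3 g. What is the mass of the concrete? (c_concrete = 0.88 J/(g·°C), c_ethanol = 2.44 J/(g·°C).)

m ≈ 592 g

Heat gained plus heat lost sum to zero:
m×0.88×(58.43 − 377.9) + 761.3×2.44×(58.43 − (-31.16)) = 0
-281.13 m = -166420
m = -166420/-281.13 ≈ 592 g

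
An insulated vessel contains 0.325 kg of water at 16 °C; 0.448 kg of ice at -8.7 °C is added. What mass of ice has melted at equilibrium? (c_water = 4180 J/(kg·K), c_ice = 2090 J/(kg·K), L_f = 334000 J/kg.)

Heat available from the water dropping to 0 °C: 0.325·4180·16 = 21736 J.
Of that, 0.448·2090·8.7 = 8146 J goes to bring the ice to 0 °C, leaving 13590 J.
Fully melting the ice requires m_ice L_f = 0.448·334000 = 149632 J.
13590 J < 149632 J, so only part of the ice melts and the system sits at 0 °C.
m_melt = 13590 / L_f = 0.04069 kg.

m_melted ≈ 0.0407 kg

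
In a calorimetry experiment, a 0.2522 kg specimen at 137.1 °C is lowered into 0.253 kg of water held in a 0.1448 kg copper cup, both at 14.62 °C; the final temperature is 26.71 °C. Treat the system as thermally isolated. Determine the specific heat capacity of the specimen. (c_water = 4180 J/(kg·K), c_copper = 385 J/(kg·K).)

c ≈ 483 J/(kg·K)

Heat gained plus heat lost sum to zero:
0.2522×c×(26.71 − 137.1) + 0.253×4180×(26.71 − 14.62) + 0.1448×385×(26.71 − 14.62) = 0
-27.84 c = -13460
c = -13460/-27.84 ≈ 483.5 J/(kg·K)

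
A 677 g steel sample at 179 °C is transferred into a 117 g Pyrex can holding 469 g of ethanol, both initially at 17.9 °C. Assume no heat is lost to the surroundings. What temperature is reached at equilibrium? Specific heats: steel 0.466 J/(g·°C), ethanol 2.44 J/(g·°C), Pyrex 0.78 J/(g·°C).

Setting the total heat transfer to zero:
677·0.466·(T − 179) + 469·2.44·(T − 17.9) + 117·0.78·(T − 17.9) = 0
1551.1 T = 78589
T ≈ 50.67 °C

T_f ≈ 50.7 °C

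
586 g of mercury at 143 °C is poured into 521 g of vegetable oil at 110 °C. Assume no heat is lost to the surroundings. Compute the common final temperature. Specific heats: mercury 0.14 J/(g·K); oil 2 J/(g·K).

T_f ≈ 112.4 °C

T_f is the heat-capacity-weighted average of the initial temperatures:
T_f = (82.04×143 + 1042×110) / (82.04 + 1042)
    = 126352 / 1124 ≈ 112.41 °C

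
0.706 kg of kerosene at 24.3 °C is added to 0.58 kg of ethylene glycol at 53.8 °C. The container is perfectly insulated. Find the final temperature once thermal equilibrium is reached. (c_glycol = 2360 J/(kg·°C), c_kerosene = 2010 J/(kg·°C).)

T_f = Σ m_i c_i T_i / Σ m_i c_i:
T_f = (1368.8×53.8 + 1419.1×24.3) / (1368.8 + 1419.1)
    = 108125 / 2787.9 ≈ 38.78 °C

T_f ≈ 38.8 °C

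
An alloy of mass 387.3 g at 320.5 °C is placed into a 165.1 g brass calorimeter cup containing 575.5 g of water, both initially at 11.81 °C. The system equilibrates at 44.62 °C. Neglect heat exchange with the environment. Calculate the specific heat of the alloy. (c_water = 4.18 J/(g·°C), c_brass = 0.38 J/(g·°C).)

c ≈ 0.758 J/(g·°C)

Taking heat into each body as positive, Σ m c ΔT = 0:
387.3×c×(44.62 − 320.5) + 575.5×4.18×(44.62 − 11.81) + 165.1×0.38×(44.62 − 11.81) = 0
-106848 c = -80986
c = -80986/-106848 ≈ 0.758 J/(g·°C)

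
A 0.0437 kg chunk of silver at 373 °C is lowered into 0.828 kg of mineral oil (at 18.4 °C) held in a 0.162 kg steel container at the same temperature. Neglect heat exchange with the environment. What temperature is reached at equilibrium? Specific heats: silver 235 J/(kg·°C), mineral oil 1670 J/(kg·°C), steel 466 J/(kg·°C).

T_f ≈ 20.9 °C

Heat gained plus heat lost sum to zero:
0.0437×235×(T − 373) + 0.828×1670×(T − 18.4) + 0.162×466×(T − 18.4) = 0
10.27(T − 373) + 1382.8(T − 18.4) + 75.49(T − 18.4) = 0
1468.5 T = 30662
T ≈ 20.88 °C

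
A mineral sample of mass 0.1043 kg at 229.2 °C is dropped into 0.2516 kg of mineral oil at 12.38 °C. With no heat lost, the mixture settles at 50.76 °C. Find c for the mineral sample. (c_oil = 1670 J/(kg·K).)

c ≈ 866 J/(kg·K)

Heat lost by the mineral sample = heat gained by the oil:
0.1043·c·(229.2 − 50.76) = 0.2516·1670·(50.76 − 12.38)
18.61 c = 16126  ⇒  c ≈ 866.5 J/(kg·K)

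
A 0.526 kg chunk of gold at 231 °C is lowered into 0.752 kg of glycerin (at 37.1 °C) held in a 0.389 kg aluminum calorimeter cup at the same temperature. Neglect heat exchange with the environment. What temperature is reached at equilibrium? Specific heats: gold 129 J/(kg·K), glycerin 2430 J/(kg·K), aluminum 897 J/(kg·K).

T_f ≈ 43.0 °C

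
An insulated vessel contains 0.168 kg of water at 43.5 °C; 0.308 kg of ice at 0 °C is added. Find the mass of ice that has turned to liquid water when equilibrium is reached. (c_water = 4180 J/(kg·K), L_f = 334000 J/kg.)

m_melted ≈ 0.0915 kg

Water can give up m c ΔT = 0.168·4180·43.5 = 30547 J before reaching 0 °C.
To melt every bit of ice: 0.308·334000 = 102872 J.
That's not enough to melt it all — equilibrium is at 0 °C with ice remaining.
Mass melted = 30547/334000 ≈ 0.09146 kg.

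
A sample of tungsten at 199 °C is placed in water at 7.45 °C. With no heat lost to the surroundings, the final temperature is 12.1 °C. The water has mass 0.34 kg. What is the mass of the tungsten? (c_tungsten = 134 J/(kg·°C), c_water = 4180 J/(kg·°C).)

Heat lost by the tungsten = heat gained by the water:
m·134·(199 − 12.1) = 0.34·4180·(12.1 − 7.45)
25045 m = 6608.6  ⇒  m ≈ 0.2639 kg

m ≈ 0.264 kg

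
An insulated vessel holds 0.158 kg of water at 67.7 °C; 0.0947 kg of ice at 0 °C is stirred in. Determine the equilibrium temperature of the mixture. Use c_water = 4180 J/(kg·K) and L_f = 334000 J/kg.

Let T be the final temperature. ΣQ_i = 0:
melt ice: 0.0947×334000 = 31630
  meltwater 0→T: 0.0947×4180×T = 395.85 T
  water cools: 0.158×4180×(T − 67.7) = 660.44(T − 67.7)
1056.3 T = 44712 − 31630 = 13082
T ≈ 12.38 °C. Since T > 0 °C, the all-ice-melts assumption holds.

T_f ≈ 12.4 °C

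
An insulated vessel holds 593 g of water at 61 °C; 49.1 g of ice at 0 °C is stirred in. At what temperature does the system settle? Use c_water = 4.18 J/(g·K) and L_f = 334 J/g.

T_f ≈ 50.2 °C

Energy conservation, ΣQ = 0:
fusion: m_ice L_f = 49.1×334 = 16399; meltwater 0→T: 49.1×4.18×T = 205.24 T; water: 2478.7(T − 61)
2684 T = 151203 − 16399 = 134804
T ≈ 50.23 °C — above 0 °C, consistent with complete melting.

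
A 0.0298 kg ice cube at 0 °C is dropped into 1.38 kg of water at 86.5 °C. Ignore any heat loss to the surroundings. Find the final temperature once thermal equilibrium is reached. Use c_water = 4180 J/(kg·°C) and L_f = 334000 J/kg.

Net heat exchanged in the isolated system is zero:
melt ice: 0.0298·334000 = 9953.2
  warm the meltwater: 124.56 T
  water: 5768.4(T − 86.5)
5893 T = 498967 − 9953.2 = 489013
T ≈ 82.98 °C (positive, so assuming full melt was valid).

T_f ≈ 83.0 °C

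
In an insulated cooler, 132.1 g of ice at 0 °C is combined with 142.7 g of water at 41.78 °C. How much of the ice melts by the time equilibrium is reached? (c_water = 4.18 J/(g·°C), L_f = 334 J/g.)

Water can give up m c ΔT = 142.7×4.18×41.78 = 24921 J before reaching 0 °C.
To melt every bit of ice: 132.1×334 = 44121 J.
Since 24921 < 44121 J, not all the ice melts; equilibrium is at 0 °C.
m_melted×334 = 24921  ⇒  m_melted ≈ 74.61 g.

m_melted ≈ 74.6 g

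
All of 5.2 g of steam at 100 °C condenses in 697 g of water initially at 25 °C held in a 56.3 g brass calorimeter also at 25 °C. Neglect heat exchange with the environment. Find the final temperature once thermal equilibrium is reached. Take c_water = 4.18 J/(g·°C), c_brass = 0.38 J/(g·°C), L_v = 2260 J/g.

T_f ≈ 29.5 °C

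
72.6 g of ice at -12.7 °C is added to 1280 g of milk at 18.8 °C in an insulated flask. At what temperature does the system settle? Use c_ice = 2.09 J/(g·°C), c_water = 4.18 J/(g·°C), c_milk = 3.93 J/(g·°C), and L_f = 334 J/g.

Setting the total heat transfer to zero:
ice -12.7→0 °C: 72.6×2.09×12.7 = 1927; fusion: m_ice L_f = 72.6×334 = 24248; warm the meltwater: 303.47 T; milk cools: 1280×3.93×(T − 18.8) = 5030.4(T − 18.8)
5333.9 T = 94572 − 26175 = 68396
T ≈ 12.82 °C — above 0 °C, consistent with complete melting.

T_f ≈ 12.8 °C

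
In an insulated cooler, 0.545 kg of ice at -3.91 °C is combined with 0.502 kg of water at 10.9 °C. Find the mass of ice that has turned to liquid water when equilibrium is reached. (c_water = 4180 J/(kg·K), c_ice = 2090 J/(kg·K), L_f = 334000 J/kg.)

m_melted ≈ 0.0551 kg

Heat available from the water dropping to 0 °C: 0.502·4180·10.9 = 22872 J.
Of that, 0.545·2090·3.91 = 4453.7 J goes to bring the ice to 0 °C, leaving 18418 J.
Melting all 0.545 kg of ice would need 0.545·334000 = 182030 J.
18418 J < 182030 J, so only part of the ice melts and the system sits at 0 °C.
m_melted·334000 = 18418  ⇒  m_melted ≈ 0.05515 kg.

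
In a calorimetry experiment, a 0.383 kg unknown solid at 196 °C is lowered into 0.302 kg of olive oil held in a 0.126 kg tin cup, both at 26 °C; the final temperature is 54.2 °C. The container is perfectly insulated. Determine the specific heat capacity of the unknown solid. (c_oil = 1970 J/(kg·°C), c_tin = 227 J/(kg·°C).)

Energy conservation, ΣQ = 0:
0.383×c×(54.2 − 196) + 0.302×1970×(54.2 − 26) + 0.126×227×(54.2 − 26) = 0
-54.31 c = -17584
c = -17584/-54.31 ≈ 323.8 J/(kg·°C)

c ≈ 324 J/(kg·°C)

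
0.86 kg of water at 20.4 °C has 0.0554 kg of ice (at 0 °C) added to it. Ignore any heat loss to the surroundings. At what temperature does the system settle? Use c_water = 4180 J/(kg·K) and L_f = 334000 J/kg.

Heat gained plus heat lost sum to zero:
latent heat to melt: 0.0554·334000 = 18504; warm the meltwater: 231.57 T; water: 3594.8(T − 20.4)
3826.4 T = 73334 − 18504 = 54830
T ≈ 14.33 °C. Since T > 0 °C, the all-ice-melts assumption holds.

T_f ≈ 14.3 °C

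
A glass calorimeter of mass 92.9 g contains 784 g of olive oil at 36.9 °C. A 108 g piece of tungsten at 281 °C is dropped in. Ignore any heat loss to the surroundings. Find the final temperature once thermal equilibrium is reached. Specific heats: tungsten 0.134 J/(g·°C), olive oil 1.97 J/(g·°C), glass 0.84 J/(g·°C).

Energy conservation, ΣQ = 0:
108*0.134*(T − 281) + 784*1.97*(T − 36.9) + 92.9*0.84*(T − 36.9) = 0
14.47(T − 281) + 1544.5(T − 36.9) + 78.04(T − 36.9) = 0
1637 T = 63937
T ≈ 39.06 °C

T_f ≈ 39.1 °C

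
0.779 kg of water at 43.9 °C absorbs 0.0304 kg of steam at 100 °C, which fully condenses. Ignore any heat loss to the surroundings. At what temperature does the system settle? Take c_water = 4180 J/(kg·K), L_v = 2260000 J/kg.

T_f ≈ 66.3 °C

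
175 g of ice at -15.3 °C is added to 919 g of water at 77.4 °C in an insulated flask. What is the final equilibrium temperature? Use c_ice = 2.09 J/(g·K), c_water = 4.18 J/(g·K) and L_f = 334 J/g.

T_f ≈ 51.0 °C

Net heat exchanged in the isolated system is zero:
ice -15.3→0 °C: 175·2.09·15.3 = 5596
  latent heat to melt: 175·334 = 58450
  meltwater 0→T: 175·4.18·T = 731.5 T
  water: 3841.4(T − 77.4)
4572.9 T = 297326 − 64046 = 233280
T ≈ 51.01 °C. Since T > 0 °C, the all-ice-melts assumption holds.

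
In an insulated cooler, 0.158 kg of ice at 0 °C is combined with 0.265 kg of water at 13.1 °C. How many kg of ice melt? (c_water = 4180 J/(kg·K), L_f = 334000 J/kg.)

Cooling the water to 0 °C releases 0.265×4180×13.1 = 14511 J.
Fully melting the ice requires m_ice L_f = 0.158×334000 = 52772 J.
14511 J < 52772 J, so only part of the ice melts and the system sits at 0 °C.
Mass melted = 14511/334000 ≈ 0.04345 kg.

m_melted ≈ 0.0434 kg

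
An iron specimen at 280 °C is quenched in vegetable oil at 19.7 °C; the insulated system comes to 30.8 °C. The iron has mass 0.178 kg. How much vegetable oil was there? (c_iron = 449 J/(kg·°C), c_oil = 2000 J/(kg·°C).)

m ≈ 0.897 kg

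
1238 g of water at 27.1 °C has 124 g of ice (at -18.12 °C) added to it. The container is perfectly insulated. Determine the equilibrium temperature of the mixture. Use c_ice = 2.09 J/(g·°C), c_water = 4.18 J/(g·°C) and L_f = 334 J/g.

T_f ≈ 16.5 °C

Energy balance with sensible and latent terms:
ice -18.12→0 °C: 124×2.09×18.12 = 4696; fusion: m_ice L_f = 124×334 = 41416; meltwater 0→T: 124×4.18×T = 518.32 T; water cools: 1238×4.18×(T − 27.1) = 5174.8(T − 27.1)
5693.2 T = 140238 − 46112 = 94126
T ≈ 16.53 °C (positive, so assuming full melt was valid).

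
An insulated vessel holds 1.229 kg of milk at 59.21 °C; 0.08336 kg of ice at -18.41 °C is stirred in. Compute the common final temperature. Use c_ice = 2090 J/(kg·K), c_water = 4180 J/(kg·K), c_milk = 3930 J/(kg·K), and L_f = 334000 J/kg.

Sum of m c ΔT and latent-heat terms is zero:
ice -18.41→0 °C: 0.08336·2090·18.41 = 3207.4
  melt ice: 0.08336·334000 = 27842
  meltwater 0→T: 0.08336·4180·T = 348.44 T
  milk cools: 1.229·3930·(T − 59.21) = 4830(T − 59.21)
5178.4 T = 285983 − 31050 = 254933
T ≈ 49.23 °C. Since T > 0 °C, the all-ice-melts assumption holds.

T_f ≈ 49.2 °C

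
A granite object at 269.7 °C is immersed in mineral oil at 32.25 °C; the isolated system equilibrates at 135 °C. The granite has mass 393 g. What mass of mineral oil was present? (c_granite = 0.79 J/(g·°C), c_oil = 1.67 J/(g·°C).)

m ≈ 244 g

Heat lost by the granite = heat gained by the oil:
393·0.79·(269.7 − 135) = m·1.67·(135 − 32.25)
171.59 m = 41820  ⇒  m ≈ 243.7 g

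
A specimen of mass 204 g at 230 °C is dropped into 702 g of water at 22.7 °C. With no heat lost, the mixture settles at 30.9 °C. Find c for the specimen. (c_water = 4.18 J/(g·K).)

Conservation of energy gives ΣQ = 0:
204×c×(30.9 − 230) + 702×4.18×(30.9 − 22.7) = 0
-40616 c = -24062
c = -24062/-40616 ≈ 0.5924 J/(g·K)

c ≈ 0.592 J/(g·K)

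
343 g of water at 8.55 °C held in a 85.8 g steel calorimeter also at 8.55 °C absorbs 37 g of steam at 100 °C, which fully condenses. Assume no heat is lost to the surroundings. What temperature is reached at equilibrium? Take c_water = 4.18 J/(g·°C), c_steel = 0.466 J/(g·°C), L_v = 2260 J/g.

Setting the total heat transfer to zero:
steam→water at 100 °C releases m L_v = 37×2260 = 83620
  condensate cools 100→T: 37×4.18×(T − 100) = 154.66(T − 100)
  original water: 1433.7(T − 8.55)
  cup: 39.98(T − 8.55)
1628.4 T = 83620 + 15466 + 12600 = 111686
T ≈ 68.59 °C — below 100 °C, confirming all the steam condensed.

T_f ≈ 68.6 °C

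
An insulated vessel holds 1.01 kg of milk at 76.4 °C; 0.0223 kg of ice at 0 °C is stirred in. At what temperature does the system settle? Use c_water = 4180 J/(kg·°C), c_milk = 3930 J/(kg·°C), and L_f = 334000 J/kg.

Energy balance with sensible and latent terms:
melt ice: 0.0223×334000 = 7448.2; warm the meltwater: 93.21 T; milk: 3969.3(T − 76.4)
4062.5 T = 303255 − 7448.2 = 295806
T ≈ 72.81 °C. Since T > 0 °C, the all-ice-melts assumption holds.

T_f ≈ 72.8 °C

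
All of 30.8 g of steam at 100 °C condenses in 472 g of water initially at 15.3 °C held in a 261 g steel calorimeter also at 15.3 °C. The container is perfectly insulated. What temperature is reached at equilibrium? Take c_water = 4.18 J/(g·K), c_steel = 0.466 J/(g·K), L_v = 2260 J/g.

Energy conservation, ΣQ = 0:
condense steam: −30.8·2260 = −69608
  condensate cools 100→T: 30.8·4.18·(T − 100) = 128.74(T − 100)
  water warms: 472·4.18·(T − 15.3) = 1973(T − 15.3)
  steel cup: 261·0.466·(T − 15.3) = 121.63(T − 15.3)
2223.3 T = 69608 + 12874 + 32047 = 114530
T ≈ 51.51 °C — below 100 °C, confirming all the steam condensed.

T_f ≈ 51.5 °C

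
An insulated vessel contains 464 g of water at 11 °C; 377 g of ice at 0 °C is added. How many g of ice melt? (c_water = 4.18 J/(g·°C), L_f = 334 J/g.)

Cooling the water to 0 °C releases 464·4.18·11 = 21335 J.
Fully melting the ice requires m_ice L_f = 377·334 = 125918 J.
That's not enough to melt it all — equilibrium is at 0 °C with ice remaining.
m_melt = 21335 / L_f = 63.88 g.

m_melted ≈ 63.9 g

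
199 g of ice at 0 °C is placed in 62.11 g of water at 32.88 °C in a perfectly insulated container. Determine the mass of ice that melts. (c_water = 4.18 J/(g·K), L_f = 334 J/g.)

m_melted ≈ 25.6 g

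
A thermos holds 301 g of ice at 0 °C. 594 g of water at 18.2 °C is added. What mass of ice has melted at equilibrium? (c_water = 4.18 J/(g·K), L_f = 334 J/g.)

Cooling the water to 0 °C releases 594×4.18×18.2 = 45189 J.
Melting all 301 g of ice would need 301×334 = 100534 J.
45189 J < 100534 J, so only part of the ice melts and the system sits at 0 °C.
m_melt = 45189 / L_f = 135.3 g.

m_melted ≈ 135 g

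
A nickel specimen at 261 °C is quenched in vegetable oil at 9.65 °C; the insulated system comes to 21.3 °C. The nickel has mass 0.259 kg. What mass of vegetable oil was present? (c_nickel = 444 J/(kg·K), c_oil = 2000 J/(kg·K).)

Taking heat into each body as positive, Σ m c ΔT = 0:
0.259·444·(21.3 − 261) + m·2000·(21.3 − 9.65) = 0
23300 m = 27565
m = 27565/23300 ≈ 1.183 kg

m ≈ 1.18 kg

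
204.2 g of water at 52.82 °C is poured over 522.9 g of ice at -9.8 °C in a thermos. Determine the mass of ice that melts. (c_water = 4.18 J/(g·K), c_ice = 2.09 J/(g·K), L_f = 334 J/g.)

m_melted ≈ 103 g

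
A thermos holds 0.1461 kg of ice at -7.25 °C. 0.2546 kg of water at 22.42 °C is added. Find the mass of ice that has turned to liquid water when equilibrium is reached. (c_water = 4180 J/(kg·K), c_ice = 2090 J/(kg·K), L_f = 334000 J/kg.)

m_melted ≈ 0.0648 kg

Water can give up m c ΔT = 0.2546×4180×22.42 = 23860 J before reaching 0 °C.
Warming the ice to 0 °C takes 0.1461×2090×7.25 = 2213.8 J, leaving 21646 J for melting.
Melting all 0.1461 kg of ice would need 0.1461×334000 = 48797 J.
21646 J < 48797 J, so only part of the ice melts and the system sits at 0 °C.
Mass melted = 21646/334000 ≈ 0.06481 kg.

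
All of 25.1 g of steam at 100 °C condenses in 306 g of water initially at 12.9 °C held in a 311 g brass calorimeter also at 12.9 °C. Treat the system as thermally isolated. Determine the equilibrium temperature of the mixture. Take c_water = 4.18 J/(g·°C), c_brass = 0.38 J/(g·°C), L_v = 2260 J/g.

T_f ≈ 56.7 °C

Net heat exchanged in the isolated system is zero:
steam→water at 100 °C releases m L_v = 25.1·2260 = 56726
  condensate cools 100→T: 25.1·4.18·(T − 100) = 104.92(T − 100)
  original water: 1279.1(T − 12.9)
  brass cup: 311·0.38·(T − 12.9) = 118.18(T − 12.9)
1502.2 T = 56726 + 10492 + 18025 = 85242
T ≈ 56.75 °C (< 100 °C, so full condensation is consistent).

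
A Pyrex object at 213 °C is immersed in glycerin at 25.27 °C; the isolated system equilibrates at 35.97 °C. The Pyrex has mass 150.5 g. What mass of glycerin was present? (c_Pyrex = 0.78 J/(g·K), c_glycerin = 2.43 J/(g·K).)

m ≈ 799 g

|Q_Pyrex| = |Q_glycerin|:
150.5×0.78×(213 − 35.97) = m×2.43×(35.97 − 25.27)
26 m = 20782  ⇒  m ≈ 799.3 g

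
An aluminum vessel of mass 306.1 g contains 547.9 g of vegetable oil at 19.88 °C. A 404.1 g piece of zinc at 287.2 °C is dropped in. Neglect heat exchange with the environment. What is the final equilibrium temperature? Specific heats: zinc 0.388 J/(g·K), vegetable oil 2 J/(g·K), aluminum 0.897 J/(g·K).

T_f ≈ 47.3 °C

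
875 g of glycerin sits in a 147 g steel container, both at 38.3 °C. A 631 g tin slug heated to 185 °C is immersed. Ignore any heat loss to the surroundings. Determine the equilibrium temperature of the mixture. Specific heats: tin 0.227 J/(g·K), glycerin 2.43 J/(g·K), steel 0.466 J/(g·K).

T_f ≈ 47.3 °C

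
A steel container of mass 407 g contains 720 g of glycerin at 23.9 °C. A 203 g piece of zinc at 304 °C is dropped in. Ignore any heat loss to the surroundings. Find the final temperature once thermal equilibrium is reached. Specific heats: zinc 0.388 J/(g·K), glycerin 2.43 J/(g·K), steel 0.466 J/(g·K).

T_f ≈ 34.8 °C

T_f is the heat-capacity-weighted average of the initial temperatures:
T_f = (78.76·304 + 1749.6·23.9 + 189.66·23.9) / (78.76 + 1749.6 + 189.66)
    = 70293 / 2018 ≈ 34.83 °C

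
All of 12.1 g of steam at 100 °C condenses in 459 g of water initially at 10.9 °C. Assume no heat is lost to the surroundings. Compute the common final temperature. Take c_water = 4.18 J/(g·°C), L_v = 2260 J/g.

T_f ≈ 27.1 °C

Taking heat into each body as positive, Σ m c ΔT = 0:
steam→water at 100 °C releases m L_v = 12.1×2260 = 27346
  condensate cools 100→T: 12.1×4.18×(T − 100) = 50.58(T − 100)
  original water: 1918.6(T − 10.9)
1969.2 T = 27346 + 5057.8 + 20913 = 53317
T ≈ 27.08 °C — below 100 °C, confirming all the steam condensed.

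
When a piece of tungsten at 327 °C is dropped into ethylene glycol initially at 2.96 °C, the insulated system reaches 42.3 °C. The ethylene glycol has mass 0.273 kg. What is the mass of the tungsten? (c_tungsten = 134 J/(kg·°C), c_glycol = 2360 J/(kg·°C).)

Heat lost by the tungsten = heat gained by the glycol:
m×134×(327 − 42.3) = 0.273×2360×(42.3 − 2.96)
38150 m = 25346  ⇒  m ≈ 0.6644 kg

m ≈ 0.664 kg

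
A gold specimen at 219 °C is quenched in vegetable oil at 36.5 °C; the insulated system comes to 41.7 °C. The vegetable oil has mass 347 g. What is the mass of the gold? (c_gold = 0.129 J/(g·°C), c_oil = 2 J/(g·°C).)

m ≈ 158 g

Heat lost by the gold = heat gained by the oil:
m×0.129×(219 − 41.7) = 347×2×(41.7 − 36.5)
22.87 m = 3608.8  ⇒  m ≈ 157.8 g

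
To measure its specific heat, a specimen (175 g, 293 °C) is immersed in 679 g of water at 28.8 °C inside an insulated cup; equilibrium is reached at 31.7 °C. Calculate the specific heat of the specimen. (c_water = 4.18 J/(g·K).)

m_s c (T_s − T_f) = m_water c_water (T_f − T_0):
175×c×(293 − 31.7) = 679×4.18×(31.7 − 28.8)
45728 c = 8230.8  ⇒  c ≈ 0.18 J/(g·K)

c ≈ 0.18 J/(g·K)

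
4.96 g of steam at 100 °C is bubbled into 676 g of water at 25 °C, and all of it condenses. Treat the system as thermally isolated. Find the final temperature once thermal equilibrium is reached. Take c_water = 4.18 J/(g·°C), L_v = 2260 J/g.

T_f ≈ 29.5 °C

Sum of m c ΔT and latent-heat terms is zero:
steam→water at 100 °C releases m L_v = 4.96·2260 = 11210; condensed water 100 °C→T: 20.73(T − 100); original water: 2825.7(T − 25)
2846.4 T = 11210 + 2073.3 + 70642 = 83925
T ≈ 29.48 °C (< 100 °C, so full condensation is consistent).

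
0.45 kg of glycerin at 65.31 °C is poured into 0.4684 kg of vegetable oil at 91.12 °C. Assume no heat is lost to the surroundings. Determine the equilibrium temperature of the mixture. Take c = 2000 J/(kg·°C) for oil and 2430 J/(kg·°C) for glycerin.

T_f is the heat-capacity-weighted average of the initial temperatures:
T_f = (936.8·91.12 + 1093.5·65.31) / (936.8 + 1093.5)
    = 156778 / 2030.3 ≈ 77.22 °C

T_f ≈ 77.2 °C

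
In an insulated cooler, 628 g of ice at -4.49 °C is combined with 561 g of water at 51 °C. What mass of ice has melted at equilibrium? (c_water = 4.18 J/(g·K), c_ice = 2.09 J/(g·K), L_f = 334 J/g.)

Heat available from the water dropping to 0 °C: 561×4.18×51 = 119594 J.
Warming the ice to 0 °C takes 628×2.09×4.49 = 5893.2 J, leaving 113701 J for melting.
Fully melting the ice requires m_ice L_f = 628×334 = 209752 J.
That's not enough to melt it all — equilibrium is at 0 °C with ice remaining.
m_melt = 113701 / L_f = 340.4 g.

m_melted ≈ 340 g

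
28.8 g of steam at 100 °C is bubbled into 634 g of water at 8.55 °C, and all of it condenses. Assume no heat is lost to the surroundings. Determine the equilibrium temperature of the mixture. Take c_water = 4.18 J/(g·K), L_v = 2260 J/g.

Let T be the final temperature. ΣQ_i = 0:
condense steam: −28.8·2260 = −65088
  condensate cools 100→T: 28.8·4.18·(T − 100) = 120.38(T − 100)
  original water: 2650.1(T − 8.55)
2770.5 T = 65088 + 12038 + 22659 = 99785
T ≈ 36.02 °C — below 100 °C, confirming all the steam condensed.

T_f ≈ 36.0 °C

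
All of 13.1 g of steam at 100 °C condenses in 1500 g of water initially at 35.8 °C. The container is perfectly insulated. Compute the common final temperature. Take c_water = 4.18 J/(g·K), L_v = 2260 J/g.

T_f ≈ 41.0 °C

Net heat exchanged in the isolated system is zero:
condense steam: −13.1·2260 = −29606
  condensate cools 100→T: 13.1·4.18·(T − 100) = 54.76(T − 100)
  water warms: 1500·4.18·(T − 35.8) = 6270(T − 35.8)
6324.8 T = 29606 + 5475.8 + 224466 = 259548
T ≈ 41.04 °C (< 100 °C, so full condensation is consistent).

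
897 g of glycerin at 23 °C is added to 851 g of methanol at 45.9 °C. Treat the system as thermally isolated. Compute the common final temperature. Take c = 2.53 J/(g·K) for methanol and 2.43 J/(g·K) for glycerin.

T_f is the heat-capacity-weighted average of the initial temperatures:
T_f = (2153*45.9 + 2179.7*23) / (2153 + 2179.7)
    = 148957 / 4332.7 ≈ 34.38 °C

T_f ≈ 34.4 °C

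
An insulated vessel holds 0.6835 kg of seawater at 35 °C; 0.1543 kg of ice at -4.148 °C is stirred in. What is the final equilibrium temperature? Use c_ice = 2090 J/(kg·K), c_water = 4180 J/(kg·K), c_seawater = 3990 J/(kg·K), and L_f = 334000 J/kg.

Sum of m c ΔT and latent-heat terms is zero:
ice -4.148→0 °C: 0.1543·2090·4.148 = 1337.7
  fusion: m_ice L_f = 0.1543·334000 = 51536
  meltwater 0→T: 0.1543·4180·T = 644.97 T
  seawater: 2727.2(T − 35)
3372.1 T = 95451 − 52874 = 42577
T ≈ 12.63 °C (positive, so assuming full melt was valid).

T_f ≈ 12.6 °C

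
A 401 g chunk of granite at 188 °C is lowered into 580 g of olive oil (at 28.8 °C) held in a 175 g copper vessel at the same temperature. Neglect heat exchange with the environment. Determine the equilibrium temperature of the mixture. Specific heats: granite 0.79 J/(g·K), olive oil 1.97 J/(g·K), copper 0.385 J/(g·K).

T_f ≈ 61.8 °C

Setting the total heat transfer to zero:
401*0.79*(T − 188) + 580*1.97*(T − 28.8) + 175*0.385*(T − 28.8) = 0
316.79(T − 188) + 1142.6(T − 28.8) + 67.38(T − 28.8) = 0
1526.8 T = 94404
T = 94404/1526.8 ≈ 61.83 °C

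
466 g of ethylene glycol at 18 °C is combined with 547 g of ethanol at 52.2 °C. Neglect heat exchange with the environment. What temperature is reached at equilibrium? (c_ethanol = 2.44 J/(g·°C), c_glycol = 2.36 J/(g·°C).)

T_f ≈ 36.8 °C

Heat lost by the ethanol equals heat gained by the glycol:
547·2.44·(52.2 − T) = 466·2.36·(T − 18)
1334.7(52.2 − T) = 1099.8(T − 18)
2434.4 T = 89466  ⇒  T ≈ 36.75 °C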